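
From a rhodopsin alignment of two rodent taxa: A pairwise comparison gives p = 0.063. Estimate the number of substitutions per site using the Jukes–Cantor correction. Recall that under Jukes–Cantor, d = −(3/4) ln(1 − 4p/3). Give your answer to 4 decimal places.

0.0658

d = −(3/4) ln(1 − 4p/3) = −0.75 ln(1 − 0.084) = −0.75 ln(0.916)
  = −0.75 × (-0.087739) = 0.065804 substitutions/site.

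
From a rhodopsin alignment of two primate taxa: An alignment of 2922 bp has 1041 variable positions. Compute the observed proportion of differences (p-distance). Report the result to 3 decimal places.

p = 1041/2922 = 0.356262… ≈ 0.356 (to 3 d.p.).

0.356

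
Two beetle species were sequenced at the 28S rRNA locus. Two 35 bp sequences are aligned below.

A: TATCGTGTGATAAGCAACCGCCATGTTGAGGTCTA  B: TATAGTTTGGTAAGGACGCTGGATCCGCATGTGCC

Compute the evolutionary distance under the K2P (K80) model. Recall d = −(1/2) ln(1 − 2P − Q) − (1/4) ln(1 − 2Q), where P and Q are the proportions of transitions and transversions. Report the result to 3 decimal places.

Of 35 sites, 3 differences are transitions and 14 are transversions, so P = 3/35 ≈ 0.085714 and Q = 14/35 = 0.4.
Under the Kimura two-parameter model, d = −½ ln(1 − 2P − Q) − ¼ ln(1 − 2Q).
1 − 2P − Q = 0.428572, giving −½ ln(0.428572) = 0.423648.
1 − 2Q = 0.2, giving −¼ ln(0.2) = 0.402359.
d = 0.423648 + 0.402359 = 0.826007.

0.826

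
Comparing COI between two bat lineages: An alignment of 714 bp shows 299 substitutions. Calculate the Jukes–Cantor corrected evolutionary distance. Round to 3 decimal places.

p = 299/714 ≈ 0.418768.
d = −(3/4) ln(1 − 4p/3) = −0.75 ln(1 − 0.558357) = −0.75 ln(0.441643)
  = −0.75 × (-0.817253) = 0.612940 substitutions/site.

0.613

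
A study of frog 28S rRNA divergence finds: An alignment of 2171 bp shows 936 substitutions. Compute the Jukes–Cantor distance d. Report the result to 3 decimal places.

p = 936/2171 ≈ 0.431138.
d = −(3/4) ln(1 − 4p/3) = −0.75 ln(1 − 0.574851) = −0.75 ln(0.425149)
  = −0.75 × (-0.855316) = 0.641487 substitutions/site.

0.641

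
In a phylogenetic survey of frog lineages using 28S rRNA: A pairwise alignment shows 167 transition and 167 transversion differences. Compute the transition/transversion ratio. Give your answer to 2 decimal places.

R = 167/167 = 1.00.

1.00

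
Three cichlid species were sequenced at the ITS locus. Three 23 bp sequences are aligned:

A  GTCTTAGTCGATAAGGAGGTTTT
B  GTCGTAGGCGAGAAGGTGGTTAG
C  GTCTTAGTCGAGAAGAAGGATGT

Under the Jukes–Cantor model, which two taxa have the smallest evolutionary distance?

A–B: 6/23 differ, p = 0.261, d = 0.321.
A–C: 4/23 differ, p = 0.174, d = 0.198.
B–C: 7/23 differ, p = 0.304, d = 0.390.
The smallest distance is between A and C.

A and C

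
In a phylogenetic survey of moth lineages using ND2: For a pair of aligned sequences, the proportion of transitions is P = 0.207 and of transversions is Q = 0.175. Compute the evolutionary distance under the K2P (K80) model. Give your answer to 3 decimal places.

0.552

Under the Kimura two-parameter model, d = −½ ln(1 − 2P − Q) − ¼ ln(1 − 2Q).
1 − 2P − Q = 0.411, giving −½ ln(0.411) = 0.444581.
1 − 2Q = 0.65, giving −¼ ln(0.65) = 0.107696.
d = 0.444581 + 0.107696 = 0.552277.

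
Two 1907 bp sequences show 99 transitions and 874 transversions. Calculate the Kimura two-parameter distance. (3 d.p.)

1.034

P = 99/1907 ≈ 0.051914 and Q = 874/1907 ≈ 0.458311.
Under the Kimura two-parameter model, d = −½ ln(1 − 2P − Q) − ¼ ln(1 − 2Q).
1 − 2P − Q = 0.437861, giving −½ ln(0.437861) = 0.412927.
1 − 2Q = 0.083378, giving −¼ ln(0.083378) = 0.621093.
d = 0.412927 + 0.621093 = 1.034020.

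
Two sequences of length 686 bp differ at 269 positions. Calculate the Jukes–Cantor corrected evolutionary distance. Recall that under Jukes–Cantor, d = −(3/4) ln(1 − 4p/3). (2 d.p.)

0.55

p = 269/686 ≈ 0.392128.
d = −(3/4) ln(1 − 4p/3) = −0.75 ln(1 − 0.522837) = −0.75 ln(0.477163)
  = −0.75 × (-0.739897) = 0.554923 substitutions/site.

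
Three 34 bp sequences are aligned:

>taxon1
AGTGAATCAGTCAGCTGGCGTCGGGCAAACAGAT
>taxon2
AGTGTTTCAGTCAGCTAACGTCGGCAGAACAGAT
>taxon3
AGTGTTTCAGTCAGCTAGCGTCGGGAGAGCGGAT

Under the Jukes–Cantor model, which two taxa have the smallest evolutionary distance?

taxon1–taxon2: 7/34 differ, p = 0.206, d = 0.241.
taxon1–taxon3: 7/34 differ, p = 0.206, d = 0.241.
taxon2–taxon3: 4/34 differ, p = 0.118, d = 0.128.
The smallest distance is between taxon2 and taxon3.

taxon2 and taxon3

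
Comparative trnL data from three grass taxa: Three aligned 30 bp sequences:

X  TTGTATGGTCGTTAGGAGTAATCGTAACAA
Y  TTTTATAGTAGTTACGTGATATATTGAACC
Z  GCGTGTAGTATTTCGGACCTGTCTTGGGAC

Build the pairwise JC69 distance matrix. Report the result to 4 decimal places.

X–Y: 13/30 sites differ → p ≈ 0.433333, d = −0.75 ln(1 − 0.577777) = 0.646666 ≈ 0.6467.
X–Z: 16/30 sites differ → p ≈ 0.533333, d = −0.75 ln(1 − 0.711111) = 0.931285 ≈ 0.9313.
Y–Z: 15/30 sites differ → p = 0.5, d = −0.75 ln(1 − 0.666667) = 0.823960 ≈ 0.8240.

d(X,Y) = 0.6467, d(X,Z) = 0.9313, d(Y,Z) = 0.8240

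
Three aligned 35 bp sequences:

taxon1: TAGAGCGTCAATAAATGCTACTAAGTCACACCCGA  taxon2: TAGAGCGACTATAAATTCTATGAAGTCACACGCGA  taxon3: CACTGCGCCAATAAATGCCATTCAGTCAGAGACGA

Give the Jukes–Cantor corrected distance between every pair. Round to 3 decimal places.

d(taxon1,taxon2) = 0.195, d(taxon1,taxon3) = 0.360, d(taxon2,taxon3) = 0.458

taxon1–taxon2: 6/35 sites differ → p ≈ 0.171429, d = −0.75 ln(1 − 0.228572) = 0.194634 ≈ 0.195.
taxon1–taxon3: 10/35 sites differ → p ≈ 0.285714, d = −0.75 ln(1 − 0.380952) = 0.359679 ≈ 0.360.
taxon2–taxon3: 12/35 sites differ → p ≈ 0.342857, d = −0.75 ln(1 − 0.457143) = 0.458182 ≈ 0.458.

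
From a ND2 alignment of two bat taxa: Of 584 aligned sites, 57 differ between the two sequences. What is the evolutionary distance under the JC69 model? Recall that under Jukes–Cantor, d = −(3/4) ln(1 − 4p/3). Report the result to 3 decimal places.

p = 57/584 ≈ 0.097603.
d = −(3/4) ln(1 − 4p/3) = −0.75 ln(1 − 0.130137) = −0.75 ln(0.869863)
  = −0.75 × (-0.139420) = 0.104565 substitutions/site.

0.105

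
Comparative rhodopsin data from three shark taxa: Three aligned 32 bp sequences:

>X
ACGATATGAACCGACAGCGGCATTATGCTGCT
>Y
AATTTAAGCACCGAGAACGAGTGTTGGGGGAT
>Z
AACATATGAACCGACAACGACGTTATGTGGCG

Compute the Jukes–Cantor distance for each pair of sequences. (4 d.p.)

d(X,Y) = 0.8240, d(X,Z) = 0.3041, d(Y,Z) = 0.5851

X–Y: 16/32 sites differ → p = 0.5, d = −0.75 ln(1 − 0.666667) = 0.823960 ≈ 0.8240.
X–Z: 8/32 sites differ → p = 0.25, d = −0.75 ln(1 − 0.333333) = 0.304098 ≈ 0.3041.
Y–Z: 13/32 sites differ → p = 0.40625, d = −0.75 ln(1 − 0.541667) = 0.585119 ≈ 0.5851.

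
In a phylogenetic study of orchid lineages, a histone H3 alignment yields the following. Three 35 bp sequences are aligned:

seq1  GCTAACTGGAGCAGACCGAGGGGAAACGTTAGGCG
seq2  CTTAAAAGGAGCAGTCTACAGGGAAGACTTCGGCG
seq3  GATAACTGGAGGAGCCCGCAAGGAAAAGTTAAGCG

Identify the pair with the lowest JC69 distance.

seq1 and seq3

seq1–seq2: 13/35 differ, p = 0.371, d = 0.513.
seq1–seq3: 8/35 differ, p = 0.229, d = 0.273.
seq2–seq3: 13/35 differ, p = 0.371, d = 0.513.
The smallest distance is between seq1 and seq3.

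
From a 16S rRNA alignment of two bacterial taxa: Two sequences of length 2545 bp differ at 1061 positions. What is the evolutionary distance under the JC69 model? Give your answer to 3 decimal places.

p = 1061/2545 ≈ 0.416896.
d = −(3/4) ln(1 − 4p/3) = −0.75 ln(1 − 0.555861) = −0.75 ln(0.444139)
  = −0.75 × (-0.811618) = 0.608714 substitutions/site.

0.609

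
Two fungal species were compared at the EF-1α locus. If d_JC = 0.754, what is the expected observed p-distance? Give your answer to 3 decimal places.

p = (3/4)(1 − e^(−4d/3)) = 0.75 × (1 − e^(-1.005333)) = 0.75 × (1 − 0.365923) = 0.475558.

0.476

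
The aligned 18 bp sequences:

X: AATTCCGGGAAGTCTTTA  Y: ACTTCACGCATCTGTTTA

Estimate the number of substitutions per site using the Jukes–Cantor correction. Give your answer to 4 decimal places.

The sequences differ at 7 of 18 sites (2, 6, 7, 9, 11, 12, 14), so p = 7/18 ≈ 0.388889.
d = −(3/4) ln(1 − 4p/3) = −0.75 ln(1 − 0.518519) = −0.75 ln(0.481481)
  = −0.75 × (-0.730889) = 0.548167 substitutions/site.

0.5482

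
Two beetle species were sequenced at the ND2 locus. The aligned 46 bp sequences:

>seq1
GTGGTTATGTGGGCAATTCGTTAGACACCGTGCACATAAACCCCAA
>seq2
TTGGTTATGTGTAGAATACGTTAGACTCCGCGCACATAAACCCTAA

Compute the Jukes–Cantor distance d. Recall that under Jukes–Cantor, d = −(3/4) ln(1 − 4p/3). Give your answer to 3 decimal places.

0.198

The sequences differ at 8 of 46 sites (1, 12, 13, 14, 18, 27, 31, 44), so p = 8/46 ≈ 0.173913.
d = −(3/4) ln(1 − 4p/3) = −0.75 ln(1 − 0.231884) = −0.75 ln(0.768116)
  = −0.75 × (-0.263815) = 0.197861 substitutions/site.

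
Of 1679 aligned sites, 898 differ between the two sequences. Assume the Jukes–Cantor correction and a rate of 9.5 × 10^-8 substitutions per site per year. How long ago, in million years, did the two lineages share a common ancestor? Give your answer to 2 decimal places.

p = 898/1679 ≈ 0.534842.
d = −(3/4) ln(1 − 4p/3) = −0.75 ln(1 − 0.713123) = −0.75 ln(0.286877)
  = −0.75 × (-1.248702) = 0.936527 substitutions/site.
Under a molecular clock d = 2μt, so t = d/(2μ) = 0.936527 / (2 × 9.5 × 10^-8) = 4.93 million years.

4.93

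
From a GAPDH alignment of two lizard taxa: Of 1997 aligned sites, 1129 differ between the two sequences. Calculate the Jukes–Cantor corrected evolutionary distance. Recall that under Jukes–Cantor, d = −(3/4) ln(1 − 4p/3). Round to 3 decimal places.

1.051

p = 1129/1997 ≈ 0.565348.
d = −(3/4) ln(1 − 4p/3) = −0.75 ln(1 − 0.753797) = −0.75 ln(0.246203)
  = −0.75 × (-1.401599) = 1.051199 substitutions/site.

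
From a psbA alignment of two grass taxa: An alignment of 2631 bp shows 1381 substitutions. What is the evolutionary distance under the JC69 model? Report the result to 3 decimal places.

0.903

p = 1381/2631 ≈ 0.524895.
d = −(3/4) ln(1 − 4p/3) = −0.75 ln(1 − 0.69986) = −0.75 ln(0.30014)
  = −0.75 × (-1.203506) = 0.902630 substitutions/site.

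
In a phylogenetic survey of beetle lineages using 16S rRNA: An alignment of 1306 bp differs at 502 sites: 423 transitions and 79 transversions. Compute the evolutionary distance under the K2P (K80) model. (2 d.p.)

P = 423/1306 ≈ 0.32389 and Q = 79/1306 ≈ 0.06049.
Under the Kimura two-parameter model, d = −½ ln(1 − 2P − Q) − ¼ ln(1 − 2Q).
1 − 2P − Q = 0.29173, giving −½ ln(0.29173) = 0.615963.
1 − 2Q = 0.87902, giving −¼ ln(0.87902) = 0.032237.
d = 0.615963 + 0.032237 = 0.648200.

0.65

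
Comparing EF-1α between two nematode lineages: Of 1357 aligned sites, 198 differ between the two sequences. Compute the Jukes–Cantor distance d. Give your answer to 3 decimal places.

0.162

p = 198/1357 ≈ 0.14591.
d = −(3/4) ln(1 − 4p/3) = −0.75 ln(1 − 0.194547) = −0.75 ln(0.805453)
  = −0.75 × (-0.216350) = 0.162263 substitutions/site.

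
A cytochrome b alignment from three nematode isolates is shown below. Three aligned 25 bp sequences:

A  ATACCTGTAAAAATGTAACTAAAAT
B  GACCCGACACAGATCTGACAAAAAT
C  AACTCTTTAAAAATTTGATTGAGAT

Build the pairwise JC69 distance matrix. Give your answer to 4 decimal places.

A–B: 11/25 sites differ → p = 0.44, d = −0.75 ln(1 − 0.586667) = 0.662626 ≈ 0.6626.
A–C: 9/25 sites differ → p = 0.36, d = −0.75 ln(1 − 0.48) = 0.490445 ≈ 0.4904.
B–C: 12/25 sites differ → p = 0.48, d = −0.75 ln(1 − 0.64) = 0.766238 ≈ 0.7662.

d(A,B) = 0.6626, d(A,C) = 0.4904, d(B,C) = 0.7662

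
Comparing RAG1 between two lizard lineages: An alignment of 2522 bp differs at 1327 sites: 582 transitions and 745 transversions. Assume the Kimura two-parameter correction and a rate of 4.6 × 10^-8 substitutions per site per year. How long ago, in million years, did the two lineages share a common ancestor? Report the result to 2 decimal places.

P = 582/2522 ≈ 0.230769 and Q = 745/2522 ≈ 0.2954.
Under the Kimura two-parameter model, d = −½ ln(1 − 2P − Q) − ¼ ln(1 − 2Q).
1 − 2P − Q = 0.243062, giving −½ ln(0.243062) = 0.707219.
1 − 2Q = 0.4092, giving −¼ ln(0.4092) = 0.223388.
d = 0.707219 + 0.223388 = 0.930607.
Under a molecular clock d = 2μt, so t = d/(2μ) = 0.930607 / (2 × 4.6 × 10^-8) = 10.12 million years.

10.12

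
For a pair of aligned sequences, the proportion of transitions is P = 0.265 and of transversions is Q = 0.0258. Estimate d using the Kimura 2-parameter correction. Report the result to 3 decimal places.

Under the Kimura two-parameter model, d = −½ ln(1 − 2P − Q) − ¼ ln(1 − 2Q).
1 − 2P − Q = 0.4442, giving −½ ln(0.4442) = 0.405740.
1 − 2Q = 0.9484, giving −¼ ln(0.9484) = 0.013245.
d = 0.405740 + 0.013245 = 0.418985.

0.419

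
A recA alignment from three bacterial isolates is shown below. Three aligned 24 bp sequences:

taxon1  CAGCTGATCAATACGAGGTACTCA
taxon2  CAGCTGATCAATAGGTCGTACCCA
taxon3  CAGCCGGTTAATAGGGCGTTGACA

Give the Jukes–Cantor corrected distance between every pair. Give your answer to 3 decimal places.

d(taxon1,taxon2) = 0.188, d(taxon1,taxon3) = 0.520, d(taxon2,taxon3) = 0.369

taxon1–taxon2: 4/24 sites differ → p ≈ 0.166667, d = −0.75 ln(1 − 0.222223) = 0.188487 ≈ 0.188.
taxon1–taxon3: 9/24 sites differ → p = 0.375, d = −0.75 ln(1 − 0.5) = 0.519860 ≈ 0.520.
taxon2–taxon3: 7/24 sites differ → p ≈ 0.291667, d = −0.75 ln(1 − 0.388889) = 0.369358 ≈ 0.369.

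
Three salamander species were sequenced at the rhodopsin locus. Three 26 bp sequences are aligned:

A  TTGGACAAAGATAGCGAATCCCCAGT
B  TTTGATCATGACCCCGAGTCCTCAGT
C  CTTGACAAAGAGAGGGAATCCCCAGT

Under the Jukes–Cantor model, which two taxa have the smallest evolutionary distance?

A–B: 9/26 differ, p = 0.346, d = 0.464.
A–C: 4/26 differ, p = 0.154, d = 0.172.
B–C: 10/26 differ, p = 0.385, d = 0.539.
The smallest distance is between A and C.

A and C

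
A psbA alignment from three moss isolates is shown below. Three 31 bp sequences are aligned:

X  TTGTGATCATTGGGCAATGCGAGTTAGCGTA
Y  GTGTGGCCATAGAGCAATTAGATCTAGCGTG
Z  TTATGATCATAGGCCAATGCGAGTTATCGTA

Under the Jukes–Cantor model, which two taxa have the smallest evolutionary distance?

X and Z

X–Y: 10/31 differ, p = 0.323, d = 0.422.
X–Z: 4/31 differ, p = 0.129, d = 0.142.
Y–Z: 12/31 differ, p = 0.387, d = 0.544.
The smallest distance is between X and Z.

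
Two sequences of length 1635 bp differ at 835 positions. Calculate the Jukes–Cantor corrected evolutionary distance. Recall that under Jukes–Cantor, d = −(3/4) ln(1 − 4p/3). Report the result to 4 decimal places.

p = 835/1635 ≈ 0.510703.
d = −(3/4) ln(1 − 4p/3) = −0.75 ln(1 − 0.680937) = −0.75 ln(0.319063)
  = −0.75 × (-1.142367) = 0.856775 substitutions/site.

0.8568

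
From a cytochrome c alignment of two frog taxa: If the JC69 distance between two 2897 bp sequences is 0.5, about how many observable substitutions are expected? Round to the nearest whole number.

Invert JC69: p = (3/4)(1 − e^(−4d/3)) = 0.75 × (1 − e^(-0.666667)) = 0.75 × (1 − 0.513417) = 0.364937.
Expected differing sites = pL ≈ 0.364937 × 2897 = 1057.222489 ≈ 1057.

1057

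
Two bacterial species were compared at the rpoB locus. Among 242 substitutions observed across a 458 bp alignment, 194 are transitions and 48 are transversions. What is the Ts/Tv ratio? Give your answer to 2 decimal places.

R = 194/48 = 4.041666… ≈ 4.04 (to 2 d.p.).

4.04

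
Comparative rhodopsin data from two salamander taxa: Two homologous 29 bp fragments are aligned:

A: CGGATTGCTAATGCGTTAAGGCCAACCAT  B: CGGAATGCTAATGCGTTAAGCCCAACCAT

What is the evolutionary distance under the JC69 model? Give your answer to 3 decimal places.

The sequences differ at 2 of 29 sites (5, 21), so p = 2/29 ≈ 0.068966.
d = −(3/4) ln(1 − 4p/3) = −0.75 ln(1 − 0.091955) = −0.75 ln(0.908045)
  = −0.75 × (-0.096461) = 0.072346 substitutions/site.

0.072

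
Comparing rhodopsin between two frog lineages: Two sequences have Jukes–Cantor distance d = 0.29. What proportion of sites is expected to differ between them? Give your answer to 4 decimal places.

0.2405

p = (3/4)(1 − e^(−4d/3)) = 0.75 × (1 − e^(-0.386667)) = 0.75 × (1 − 0.679317) = 0.240512.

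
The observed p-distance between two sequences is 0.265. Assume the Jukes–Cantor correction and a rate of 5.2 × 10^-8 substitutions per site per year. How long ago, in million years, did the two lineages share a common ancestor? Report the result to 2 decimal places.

3.14

d = −(3/4) ln(1 − 4p/3) = −0.75 ln(1 − 0.353333) = −0.75 ln(0.646667)
  = −0.75 × (-0.435924) = 0.326943 substitutions/site.
Under a molecular clock d = 2μt, so t = d/(2μ) = 0.326943 / (2 × 5.2 × 10^-8) = 3.14 million years.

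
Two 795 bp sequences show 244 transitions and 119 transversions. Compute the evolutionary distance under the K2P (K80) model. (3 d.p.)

0.810

P = 244/795 ≈ 0.306918 and Q = 119/795 ≈ 0.149686.
Under the Kimura two-parameter model, d = −½ ln(1 − 2P − Q) − ¼ ln(1 − 2Q).
1 − 2P − Q = 0.236478, giving −½ ln(0.236478) = 0.720950.
1 − 2Q = 0.700628, giving −¼ ln(0.700628) = 0.088945.
d = 0.720950 + 0.088945 = 0.809895.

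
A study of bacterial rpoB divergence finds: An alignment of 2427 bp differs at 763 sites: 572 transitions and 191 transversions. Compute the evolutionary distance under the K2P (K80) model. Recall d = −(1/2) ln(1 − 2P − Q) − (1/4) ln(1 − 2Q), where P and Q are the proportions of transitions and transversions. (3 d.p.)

P = 572/2427 ≈ 0.235682 and Q = 191/2427 ≈ 0.078698.
Under the Kimura two-parameter model, d = −½ ln(1 − 2P − Q) − ¼ ln(1 − 2Q).
1 − 2P − Q = 0.449938, giving −½ ln(0.449938) = 0.399323.
1 − 2Q = 0.842604, giving −¼ ln(0.842604) = 0.042815.
d = 0.399323 + 0.042815 = 0.442138.

0.442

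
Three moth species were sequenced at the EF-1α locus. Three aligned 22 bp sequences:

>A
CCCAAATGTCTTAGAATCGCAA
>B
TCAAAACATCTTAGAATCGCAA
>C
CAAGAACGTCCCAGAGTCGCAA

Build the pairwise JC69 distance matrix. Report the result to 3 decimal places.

A–B: 4/22 sites differ → p ≈ 0.181818, d = −0.75 ln(1 − 0.242424) = 0.208224 ≈ 0.208.
A–C: 7/22 sites differ → p ≈ 0.318182, d = −0.75 ln(1 − 0.424243) = 0.414052 ≈ 0.414.
B–C: 7/22 sites differ → p ≈ 0.318182, d = −0.75 ln(1 − 0.424243) = 0.414052 ≈ 0.414.

d(A,B) = 0.208, d(A,C) = 0.414, d(B,C) = 0.414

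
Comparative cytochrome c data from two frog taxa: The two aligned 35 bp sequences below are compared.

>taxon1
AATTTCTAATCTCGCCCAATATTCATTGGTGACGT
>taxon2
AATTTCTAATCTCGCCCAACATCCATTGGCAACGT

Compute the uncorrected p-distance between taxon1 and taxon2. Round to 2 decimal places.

0.11

The sequences differ at 4 of 35 positions (sites 20, 23, 30, 31).
p = 4/35 = 0.114285… ≈ 0.11 (to 2 d.p.).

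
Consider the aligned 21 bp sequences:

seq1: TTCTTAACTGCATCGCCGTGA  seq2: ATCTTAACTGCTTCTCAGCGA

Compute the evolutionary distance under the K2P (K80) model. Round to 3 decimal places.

0.288

Of 21 sites, 1 differences are transitions and 4 are transversions, so P = 1/21 ≈ 0.047619 and Q = 4/21 ≈ 0.190476.
Under the Kimura two-parameter model, d = −½ ln(1 − 2P − Q) − ¼ ln(1 − 2Q).
1 − 2P − Q = 0.714286, giving −½ ln(0.714286) = 0.168236.
1 − 2Q = 0.619048, giving −¼ ln(0.619048) = 0.119893.
d = 0.168236 + 0.119893 = 0.288129.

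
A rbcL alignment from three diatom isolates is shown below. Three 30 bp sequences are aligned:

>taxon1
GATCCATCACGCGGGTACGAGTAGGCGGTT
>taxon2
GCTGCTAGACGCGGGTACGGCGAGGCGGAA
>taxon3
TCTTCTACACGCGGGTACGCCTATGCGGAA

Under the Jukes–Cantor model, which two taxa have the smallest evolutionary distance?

taxon2 and taxon3

taxon1–taxon2: 10/30 differ, p = 0.333, d = 0.441.
taxon1–taxon3: 10/30 differ, p = 0.333, d = 0.441.
taxon2–taxon3: 6/30 differ, p = 0.200, d = 0.233.
The smallest distance is between taxon2 and taxon3.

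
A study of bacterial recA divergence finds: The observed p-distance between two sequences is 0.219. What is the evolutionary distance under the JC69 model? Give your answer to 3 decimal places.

0.259

d = −(3/4) ln(1 − 4p/3) = −0.75 ln(1 − 0.292) = −0.75 ln(0.708)
  = −0.75 × (-0.345311) = 0.258983 substitutions/site.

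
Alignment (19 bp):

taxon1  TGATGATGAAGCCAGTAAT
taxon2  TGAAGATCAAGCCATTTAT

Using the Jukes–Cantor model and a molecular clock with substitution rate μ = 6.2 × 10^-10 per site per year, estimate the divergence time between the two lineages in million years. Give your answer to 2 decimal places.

199.28

The sequences differ at 4 of 19 sites (4, 8, 15, 17), so p = 4/19 ≈ 0.210526.
d = −(3/4) ln(1 − 4p/3) = −0.75 ln(1 − 0.280701) = −0.75 ln(0.719299)
  = −0.75 × (-0.329478) = 0.247109 substitutions/site.
Under a molecular clock d = 2μt, so t = d/(2μ) = 0.247109 / (2 × 6.2 × 10^-10) = 199.28 million years.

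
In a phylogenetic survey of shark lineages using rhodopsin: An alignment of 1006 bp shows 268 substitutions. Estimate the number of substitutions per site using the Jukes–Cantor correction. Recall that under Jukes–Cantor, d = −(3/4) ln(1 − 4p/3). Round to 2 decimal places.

0.33

p = 268/1006 ≈ 0.266402.
d = −(3/4) ln(1 − 4p/3) = −0.75 ln(1 − 0.355203) = −0.75 ln(0.644797)
  = −0.75 × (-0.438820) = 0.329115 substitutions/site.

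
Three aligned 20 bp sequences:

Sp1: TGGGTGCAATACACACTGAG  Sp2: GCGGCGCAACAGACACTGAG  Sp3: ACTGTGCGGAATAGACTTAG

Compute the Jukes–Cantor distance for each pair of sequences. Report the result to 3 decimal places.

Sp1–Sp2: 5/20 sites differ → p = 0.25, d = −0.75 ln(1 − 0.333333) = 0.304098 ≈ 0.304.
Sp1–Sp3: 9/20 sites differ → p = 0.45, d = −0.75 ln(1 − 0.6) = 0.687218 ≈ 0.687.
Sp2–Sp3: 9/20 sites differ → p = 0.45, d = −0.75 ln(1 − 0.6) = 0.687218 ≈ 0.687.

d(Sp1,Sp2) = 0.304, d(Sp1,Sp3) = 0.687, d(Sp2,Sp3) = 0.687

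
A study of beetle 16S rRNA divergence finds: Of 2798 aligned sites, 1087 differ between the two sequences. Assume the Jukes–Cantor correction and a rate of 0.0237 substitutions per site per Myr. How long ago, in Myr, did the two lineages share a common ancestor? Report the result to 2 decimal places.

11.55

p = 1087/2798 ≈ 0.388492.
d = −(3/4) ln(1 − 4p/3) = −0.75 ln(1 − 0.517989) = −0.75 ln(0.482011)
  = −0.75 × (-0.729788) = 0.547341 substitutions/site.
Under a molecular clock d = 2μt, so t = d/(2μ) = 0.547341 / (2 × 0.0237) = 11.55 Myr.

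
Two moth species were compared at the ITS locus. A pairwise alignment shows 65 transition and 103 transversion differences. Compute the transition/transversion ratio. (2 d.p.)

R = 65/103 = 0.631067… ≈ 0.63 (to 2 d.p.).

0.63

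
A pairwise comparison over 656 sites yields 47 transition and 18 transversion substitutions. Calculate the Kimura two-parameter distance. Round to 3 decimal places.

P = 47/656 ≈ 0.071646 and Q = 18/656 ≈ 0.027439.
Under the Kimura two-parameter model, d = −½ ln(1 − 2P − Q) − ¼ ln(1 − 2Q).
1 − 2P − Q = 0.829269, giving −½ ln(0.829269) = 0.093605.
1 − 2Q = 0.945122, giving −¼ ln(0.945122) = 0.014110.
d = 0.093605 + 0.014110 = 0.107715.

0.108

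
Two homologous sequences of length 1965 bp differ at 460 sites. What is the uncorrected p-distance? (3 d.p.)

0.234

p = 460/1965 = 0.234096… ≈ 0.234 (to 3 d.p.).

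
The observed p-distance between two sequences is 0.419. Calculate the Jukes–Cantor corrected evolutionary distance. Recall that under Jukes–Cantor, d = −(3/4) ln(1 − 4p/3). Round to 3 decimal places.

d = −(3/4) ln(1 − 4p/3) = −0.75 ln(1 − 0.558667) = −0.75 ln(0.441333)
  = −0.75 × (-0.817956) = 0.613467 substitutions/site.

0.613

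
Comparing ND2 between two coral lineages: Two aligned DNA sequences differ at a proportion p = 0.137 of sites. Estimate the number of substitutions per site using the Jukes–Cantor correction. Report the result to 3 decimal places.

d = −(3/4) ln(1 − 4p/3) = −0.75 ln(1 − 0.182667) = −0.75 ln(0.817333)
  = −0.75 × (-0.201709) = 0.151282 substitutions/site.

0.151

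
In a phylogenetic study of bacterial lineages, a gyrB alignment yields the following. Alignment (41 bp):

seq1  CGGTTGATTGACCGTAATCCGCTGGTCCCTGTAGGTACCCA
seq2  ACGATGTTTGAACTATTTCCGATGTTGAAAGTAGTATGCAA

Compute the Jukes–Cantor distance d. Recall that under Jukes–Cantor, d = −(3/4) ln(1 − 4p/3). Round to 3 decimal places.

0.788

The sequences differ at 20 of 41 sites, so p = 20/41 ≈ 0.487805.
d = −(3/4) ln(1 − 4p/3) = −0.75 ln(1 − 0.650407) = −0.75 ln(0.349593)
  = −0.75 × (-1.050986) = 0.788240 substitutions/site.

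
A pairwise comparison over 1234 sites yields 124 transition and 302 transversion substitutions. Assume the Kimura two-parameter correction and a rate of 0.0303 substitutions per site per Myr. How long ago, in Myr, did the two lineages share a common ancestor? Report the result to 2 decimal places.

7.64

P = 124/1234 ≈ 0.100486 and Q = 302/1234 ≈ 0.244733.
Under the Kimura two-parameter model, d = −½ ln(1 − 2P − Q) − ¼ ln(1 − 2Q).
1 − 2P − Q = 0.554295, giving −½ ln(0.554295) = 0.295029.
1 − 2Q = 0.510534, giving −¼ ln(0.510534) = 0.168075.
d = 0.295029 + 0.168075 = 0.463104.
Under a molecular clock d = 2μt, so t = d/(2μ) = 0.463104 / (2 × 0.0303) = 7.64 Myr.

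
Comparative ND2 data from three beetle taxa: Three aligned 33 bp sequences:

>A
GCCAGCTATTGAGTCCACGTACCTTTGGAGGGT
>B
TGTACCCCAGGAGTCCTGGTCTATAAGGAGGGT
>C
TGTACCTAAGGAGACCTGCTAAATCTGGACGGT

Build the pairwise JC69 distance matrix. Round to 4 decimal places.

A–B: 15/33 sites differ → p ≈ 0.454545, d = −0.75 ln(1 − 0.60606) = 0.698667 ≈ 0.6987.
A–C: 14/33 sites differ → p ≈ 0.424242, d = −0.75 ln(1 − 0.565656) = 0.625439 ≈ 0.6254.
B–C: 9/33 sites differ → p ≈ 0.272727, d = −0.75 ln(1 − 0.363636) = 0.338988 ≈ 0.3390.

d(A,B) = 0.6987, d(A,C) = 0.6254, d(B,C) = 0.3390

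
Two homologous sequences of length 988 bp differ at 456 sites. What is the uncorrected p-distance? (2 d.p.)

0.46

p = 456/988 = 0.461538… ≈ 0.46 (to 2 d.p.).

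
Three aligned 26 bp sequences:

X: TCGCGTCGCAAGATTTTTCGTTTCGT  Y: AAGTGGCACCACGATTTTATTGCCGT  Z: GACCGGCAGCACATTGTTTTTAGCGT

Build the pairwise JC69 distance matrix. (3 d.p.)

X–Y: 13/26 sites differ → p = 0.5, d = −0.75 ln(1 − 0.666667) = 0.823960 ≈ 0.824.
X–Z: 13/26 sites differ → p = 0.5, d = −0.75 ln(1 − 0.666667) = 0.823960 ≈ 0.824.
Y–Z: 10/26 sites differ → p ≈ 0.384615, d = −0.75 ln(1 − 0.51282) = 0.539341 ≈ 0.539.

d(X,Y) = 0.824, d(X,Z) = 0.824, d(Y,Z) = 0.539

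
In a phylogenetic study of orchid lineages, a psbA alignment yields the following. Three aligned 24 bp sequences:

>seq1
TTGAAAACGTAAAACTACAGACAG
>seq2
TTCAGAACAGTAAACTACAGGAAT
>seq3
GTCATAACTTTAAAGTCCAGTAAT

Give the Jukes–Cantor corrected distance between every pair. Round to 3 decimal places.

d(seq1,seq2) = 0.441, d(seq1,seq3) = 0.608, d(seq2,seq3) = 0.369

seq1–seq2: 8/24 sites differ → p ≈ 0.333333, d = −0.75 ln(1 − 0.444444) = 0.440839 ≈ 0.441.
seq1–seq3: 10/24 sites differ → p ≈ 0.416667, d = −0.75 ln(1 − 0.555556) = 0.608198 ≈ 0.608.
seq2–seq3: 7/24 sites differ → p ≈ 0.291667, d = −0.75 ln(1 − 0.388889) = 0.369358 ≈ 0.369.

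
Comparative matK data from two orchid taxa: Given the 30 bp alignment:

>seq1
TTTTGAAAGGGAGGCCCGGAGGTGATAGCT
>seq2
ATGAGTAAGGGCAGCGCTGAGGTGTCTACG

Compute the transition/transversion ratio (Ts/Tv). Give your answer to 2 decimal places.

Transitions are A↔G and C↔T; transversions are all other mismatches.
Transitions: 3. Transversions: 10.
R = 3/10 = 0.30.

0.30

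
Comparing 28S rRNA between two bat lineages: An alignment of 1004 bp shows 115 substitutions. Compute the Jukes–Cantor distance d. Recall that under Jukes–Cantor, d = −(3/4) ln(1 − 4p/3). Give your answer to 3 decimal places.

0.124

p = 115/1004 ≈ 0.114542.
d = −(3/4) ln(1 − 4p/3) = −0.75 ln(1 − 0.152723) = −0.75 ln(0.847277)
  = −0.75 × (-0.165728) = 0.124296 substitutions/site.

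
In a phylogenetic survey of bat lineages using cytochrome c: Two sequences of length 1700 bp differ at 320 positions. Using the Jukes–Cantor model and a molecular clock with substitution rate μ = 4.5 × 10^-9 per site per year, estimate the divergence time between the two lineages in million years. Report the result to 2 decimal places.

p = 320/1700 ≈ 0.188235.
d = −(3/4) ln(1 − 4p/3) = −0.75 ln(1 − 0.25098) = −0.75 ln(0.74902)
  = −0.75 × (-0.288990) = 0.216743 substitutions/site.
Under a molecular clock d = 2μt, so t = d/(2μ) = 0.216743 / (2 × 4.5 × 10^-9) = 24.08 million years.

24.08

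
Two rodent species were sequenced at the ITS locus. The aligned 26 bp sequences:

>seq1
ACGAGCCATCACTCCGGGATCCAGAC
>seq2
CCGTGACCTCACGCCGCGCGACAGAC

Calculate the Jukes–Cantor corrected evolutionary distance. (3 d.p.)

The sequences differ at 9 of 26 sites (1, 4, 6, 8, 13, 17, 19, 20, 21), so p = 9/26 ≈ 0.346154.
d = −(3/4) ln(1 − 4p/3) = −0.75 ln(1 − 0.461539) = −0.75 ln(0.538461)
  = −0.75 × (-0.619040) = 0.464280 substitutions/site.

0.464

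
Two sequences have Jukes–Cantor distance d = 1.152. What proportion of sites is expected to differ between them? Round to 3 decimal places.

0.589

p = (3/4)(1 − e^(−4d/3)) = 0.75 × (1 − e^(-1.536)) = 0.75 × (1 − 0.215240) = 0.588570.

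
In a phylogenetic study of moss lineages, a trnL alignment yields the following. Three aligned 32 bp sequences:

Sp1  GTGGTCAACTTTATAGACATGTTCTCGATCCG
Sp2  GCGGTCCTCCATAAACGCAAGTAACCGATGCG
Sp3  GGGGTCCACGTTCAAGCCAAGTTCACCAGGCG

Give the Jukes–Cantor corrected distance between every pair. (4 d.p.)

Sp1–Sp2: 13/32 sites differ → p = 0.40625, d = −0.75 ln(1 − 0.541667) = 0.585119 ≈ 0.5851.
Sp1–Sp3: 11/32 sites differ → p = 0.34375, d = −0.75 ln(1 − 0.458333) = 0.459828 ≈ 0.4598.
Sp2–Sp3: 12/32 sites differ → p = 0.375, d = −0.75 ln(1 − 0.5) = 0.519860 ≈ 0.5199.

d(Sp1,Sp2) = 0.5851, d(Sp1,Sp3) = 0.4598, d(Sp2,Sp3) = 0.5199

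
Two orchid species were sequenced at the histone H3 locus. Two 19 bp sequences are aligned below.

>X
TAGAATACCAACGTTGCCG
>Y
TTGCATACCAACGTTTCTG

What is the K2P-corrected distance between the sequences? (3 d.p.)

0.248

Of 19 sites, 1 differences are transitions and 3 are transversions, so P = 1/19 ≈ 0.052632 and Q = 3/19 ≈ 0.157895.
Under the Kimura two-parameter model, d = −½ ln(1 − 2P − Q) − ¼ ln(1 − 2Q).
1 − 2P − Q = 0.736841, giving −½ ln(0.736841) = 0.152692.
1 − 2Q = 0.68421, giving −¼ ln(0.68421) = 0.094873.
d = 0.152692 + 0.094873 = 0.247565.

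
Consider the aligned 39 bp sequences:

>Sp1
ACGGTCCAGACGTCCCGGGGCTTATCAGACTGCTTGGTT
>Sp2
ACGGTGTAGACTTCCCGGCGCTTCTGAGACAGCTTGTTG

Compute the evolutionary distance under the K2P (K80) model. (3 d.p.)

0.280

Of 39 sites, 1 differences are transitions and 8 are transversions, so P = 1/39 ≈ 0.025641 and Q = 8/39 ≈ 0.205128.
Under the Kimura two-parameter model, d = −½ ln(1 − 2P − Q) − ¼ ln(1 − 2Q).
1 − 2P − Q = 0.74359, giving −½ ln(0.74359) = 0.148133.
1 − 2Q = 0.589744, giving −¼ ln(0.589744) = 0.132017.
d = 0.148133 + 0.132017 = 0.280150.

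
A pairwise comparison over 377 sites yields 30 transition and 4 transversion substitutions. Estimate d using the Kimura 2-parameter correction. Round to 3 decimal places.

0.098

P = 30/377 ≈ 0.079576 and Q = 4/377 ≈ 0.01061.
Under the Kimura two-parameter model, d = −½ ln(1 − 2P − Q) − ¼ ln(1 − 2Q).
1 − 2P − Q = 0.830238, giving −½ ln(0.830238) = 0.093021.
1 − 2Q = 0.97878, giving −¼ ln(0.97878) = 0.005362.
d = 0.093021 + 0.005362 = 0.098383.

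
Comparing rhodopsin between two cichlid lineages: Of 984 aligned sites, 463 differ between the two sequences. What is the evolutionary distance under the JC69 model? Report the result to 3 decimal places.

p = 463/984 ≈ 0.470528.
d = −(3/4) ln(1 − 4p/3) = −0.75 ln(1 − 0.627371) = −0.75 ln(0.372629)
  = −0.75 × (-0.987172) = 0.740379 substitutions/site.

0.740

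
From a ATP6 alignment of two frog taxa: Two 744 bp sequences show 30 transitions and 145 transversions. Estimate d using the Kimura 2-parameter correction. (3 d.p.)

0.285

P = 30/744 ≈ 0.040323 and Q = 145/744 ≈ 0.194892.
Under the Kimura two-parameter model, d = −½ ln(1 − 2P − Q) − ¼ ln(1 − 2Q).
1 − 2P − Q = 0.724462, giving −½ ln(0.724462) = 0.161163.
1 − 2Q = 0.610216, giving −¼ ln(0.610216) = 0.123486.
d = 0.161163 + 0.123486 = 0.284649.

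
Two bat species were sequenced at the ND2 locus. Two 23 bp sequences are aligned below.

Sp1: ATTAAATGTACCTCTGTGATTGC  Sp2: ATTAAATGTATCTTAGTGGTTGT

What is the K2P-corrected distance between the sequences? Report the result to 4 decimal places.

Of 23 sites, 4 differences are transitions and 1 are transversions, so P = 4/23 ≈ 0.173913 and Q = 1/23 ≈ 0.043478.
Under the Kimura two-parameter model, d = −½ ln(1 − 2P − Q) − ¼ ln(1 − 2Q).
1 − 2P − Q = 0.608696, giving −½ ln(0.608696) = 0.248218.
1 − 2Q = 0.913044, giving −¼ ln(0.913044) = 0.022743.
d = 0.248218 + 0.022743 = 0.270961.

0.2710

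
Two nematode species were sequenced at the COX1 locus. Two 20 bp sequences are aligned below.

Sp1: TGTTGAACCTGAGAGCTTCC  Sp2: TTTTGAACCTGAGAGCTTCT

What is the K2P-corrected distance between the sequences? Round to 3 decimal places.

Of 20 sites, 1 differences are transitions and 1 are transversions, so P = 1/20 = 0.05 and Q = 1/20 = 0.05.
Under the Kimura two-parameter model, d = −½ ln(1 − 2P − Q) − ¼ ln(1 − 2Q).
1 − 2P − Q = 0.85, giving −½ ln(0.85) = 0.081259.
1 − 2Q = 0.9, giving −¼ ln(0.9) = 0.026340.
d = 0.081259 + 0.026340 = 0.107599.

0.108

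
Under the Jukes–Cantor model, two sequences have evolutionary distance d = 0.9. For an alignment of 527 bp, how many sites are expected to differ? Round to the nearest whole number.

Invert JC69: p = (3/4)(1 − e^(−4d/3)) = 0.75 × (1 − e^(-1.2)) = 0.75 × (1 − 0.301194) = 0.524105.
Expected differing sites = pL ≈ 0.524105 × 527 = 276.203335 ≈ 276.

276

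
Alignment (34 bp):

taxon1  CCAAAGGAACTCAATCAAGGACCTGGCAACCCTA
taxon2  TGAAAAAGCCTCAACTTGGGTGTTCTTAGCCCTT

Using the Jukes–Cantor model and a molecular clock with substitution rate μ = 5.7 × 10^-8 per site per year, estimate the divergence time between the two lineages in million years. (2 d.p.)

The sequences differ at 18 of 34 sites, so p = 18/34 ≈ 0.529412.
d = −(3/4) ln(1 − 4p/3) = −0.75 ln(1 − 0.705883) = −0.75 ln(0.294117)
  = −0.75 × (-1.223778) = 0.917834 substitutions/site.
Under a molecular clock d = 2μt, so t = d/(2μ) = 0.917834 / (2 × 5.7 × 10^-8) = 8.05 million years.

8.05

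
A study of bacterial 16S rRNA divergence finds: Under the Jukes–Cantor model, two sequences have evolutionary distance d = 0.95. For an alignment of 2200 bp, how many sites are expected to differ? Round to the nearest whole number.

1185

Invert JC69: p = (3/4)(1 − e^(−4d/3)) = 0.75 × (1 − e^(-1.266667)) = 0.75 × (1 − 0.281769) = 0.538673.
Expected differing sites = pL ≈ 0.538673 × 2200 = 1185.0806 ≈ 1185.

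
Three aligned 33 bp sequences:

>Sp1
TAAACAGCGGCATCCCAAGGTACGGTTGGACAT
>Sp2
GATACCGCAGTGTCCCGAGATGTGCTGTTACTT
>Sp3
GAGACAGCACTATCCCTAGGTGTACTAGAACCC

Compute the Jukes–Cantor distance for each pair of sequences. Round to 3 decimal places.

d(Sp1,Sp2) = 0.699, d(Sp1,Sp3) = 0.625, d(Sp2,Sp3) = 0.497

Sp1–Sp2: 15/33 sites differ → p ≈ 0.454545, d = −0.75 ln(1 − 0.60606) = 0.698667 ≈ 0.699.
Sp1–Sp3: 14/33 sites differ → p ≈ 0.424242, d = −0.75 ln(1 − 0.565656) = 0.625439 ≈ 0.625.
Sp2–Sp3: 12/33 sites differ → p ≈ 0.363636, d = −0.75 ln(1 − 0.484848) = 0.497470 ≈ 0.497.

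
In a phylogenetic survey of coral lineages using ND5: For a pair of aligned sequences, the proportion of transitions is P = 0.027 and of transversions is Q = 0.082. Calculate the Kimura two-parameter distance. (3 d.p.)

0.118

Under the Kimura two-parameter model, d = −½ ln(1 − 2P − Q) − ¼ ln(1 − 2Q).
1 − 2P − Q = 0.864, giving −½ ln(0.864) = 0.073091.
1 − 2Q = 0.836, giving −¼ ln(0.836) = 0.044782.
d = 0.073091 + 0.044782 = 0.117873.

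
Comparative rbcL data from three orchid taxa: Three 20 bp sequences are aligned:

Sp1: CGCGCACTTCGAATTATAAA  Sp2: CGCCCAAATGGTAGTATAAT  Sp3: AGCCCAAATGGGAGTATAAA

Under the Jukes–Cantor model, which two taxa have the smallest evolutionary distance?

Sp2 and Sp3

Sp1–Sp2: 7/20 differ, p = 0.350, d = 0.471.
Sp1–Sp3: 7/20 differ, p = 0.350, d = 0.471.
Sp2–Sp3: 3/20 differ, p = 0.150, d = 0.167.
The smallest distance is between Sp2 and Sp3.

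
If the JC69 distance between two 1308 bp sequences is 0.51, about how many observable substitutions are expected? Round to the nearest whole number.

Invert JC69: p = (3/4)(1 − e^(−4d/3)) = 0.75 × (1 − e^(-0.68)) = 0.75 × (1 − 0.506617) = 0.370037.
Expected differing sites = pL ≈ 0.370037 × 1308 = 484.008396 ≈ 484.

484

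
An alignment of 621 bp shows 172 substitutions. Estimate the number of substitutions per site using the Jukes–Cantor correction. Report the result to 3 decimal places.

0.346

p = 172/621 ≈ 0.276973.
d = −(3/4) ln(1 − 4p/3) = −0.75 ln(1 − 0.369297) = −0.75 ln(0.630703)
  = −0.75 × (-0.460920) = 0.345690 substitutions/site.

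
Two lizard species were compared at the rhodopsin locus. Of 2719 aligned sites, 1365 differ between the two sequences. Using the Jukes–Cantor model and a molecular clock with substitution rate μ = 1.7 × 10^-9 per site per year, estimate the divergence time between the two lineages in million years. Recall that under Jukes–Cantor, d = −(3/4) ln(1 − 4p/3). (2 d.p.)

244.13

p = 1365/2719 ≈ 0.502023.
d = −(3/4) ln(1 − 4p/3) = −0.75 ln(1 − 0.669364) = −0.75 ln(0.330636)
  = −0.75 × (-1.106737) = 0.830053 substitutions/site.
Under a molecular clock d = 2μt, so t = d/(2μ) = 0.830053 / (2 × 1.7 × 10^-9) = 244.13 million years.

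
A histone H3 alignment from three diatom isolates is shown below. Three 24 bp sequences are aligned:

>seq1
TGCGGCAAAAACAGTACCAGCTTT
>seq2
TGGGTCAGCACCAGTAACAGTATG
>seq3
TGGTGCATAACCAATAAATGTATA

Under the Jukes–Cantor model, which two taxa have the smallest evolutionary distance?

seq2 and seq3

seq1–seq2: 9/24 differ, p = 0.375, d = 0.520.
seq1–seq3: 11/24 differ, p = 0.458, d = 0.708.
seq2–seq3: 8/24 differ, p = 0.333, d = 0.441.
The smallest distance is between seq2 and seq3.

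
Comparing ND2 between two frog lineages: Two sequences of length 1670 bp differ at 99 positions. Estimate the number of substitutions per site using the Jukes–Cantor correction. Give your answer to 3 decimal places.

0.062

p = 99/1670 ≈ 0.059281.
d = −(3/4) ln(1 − 4p/3) = −0.75 ln(1 − 0.079041) = −0.75 ln(0.920959)
  = −0.75 × (-0.082340) = 0.061755 substitutions/site.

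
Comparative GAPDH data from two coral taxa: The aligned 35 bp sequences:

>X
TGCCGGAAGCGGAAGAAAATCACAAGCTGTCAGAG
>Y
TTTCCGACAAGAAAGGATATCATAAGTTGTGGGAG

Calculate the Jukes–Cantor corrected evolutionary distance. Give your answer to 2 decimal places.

The sequences differ at 13 of 35 sites, so p = 13/35 ≈ 0.371429.
d = −(3/4) ln(1 − 4p/3) = −0.75 ln(1 − 0.495239) = −0.75 ln(0.504761)
  = −0.75 × (-0.683670) = 0.512753 substitutions/site.

0.51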